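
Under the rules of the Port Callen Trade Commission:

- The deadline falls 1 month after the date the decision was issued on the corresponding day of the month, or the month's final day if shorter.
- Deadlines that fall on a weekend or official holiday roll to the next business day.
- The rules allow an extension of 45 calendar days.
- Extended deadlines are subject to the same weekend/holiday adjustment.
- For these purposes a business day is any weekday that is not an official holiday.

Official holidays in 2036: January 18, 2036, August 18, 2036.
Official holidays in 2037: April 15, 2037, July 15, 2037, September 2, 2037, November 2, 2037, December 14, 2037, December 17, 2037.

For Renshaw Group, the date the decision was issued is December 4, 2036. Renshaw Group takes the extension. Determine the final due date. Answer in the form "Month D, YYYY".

February 19, 2037

1 month after December 4, 2036, on the same day of the month, is January 4, 2037.
Because January 4, 2037 is a Sunday, the deadline becomes January 5, 2037 (Monday).
Applying the 45-calendar-day extension: January 5, 2037 + 45 days = February 19, 2037.
February 19, 2037 (Thursday) is already a business day.
Deadline: February 19, 2037.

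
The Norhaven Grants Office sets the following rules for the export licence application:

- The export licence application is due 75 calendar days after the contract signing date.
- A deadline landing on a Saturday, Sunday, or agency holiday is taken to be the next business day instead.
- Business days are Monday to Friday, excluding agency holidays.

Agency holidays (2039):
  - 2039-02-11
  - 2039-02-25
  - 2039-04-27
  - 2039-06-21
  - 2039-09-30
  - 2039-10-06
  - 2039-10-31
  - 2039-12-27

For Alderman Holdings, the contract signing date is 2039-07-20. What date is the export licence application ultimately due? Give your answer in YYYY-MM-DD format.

Trigger date 2039-07-20 + 75 calendar days = 2039-10-03.
Since 2039-10-03 is a Monday and not a holiday, the date is unchanged.
The final due date is 2039-10-03.

2039-10-03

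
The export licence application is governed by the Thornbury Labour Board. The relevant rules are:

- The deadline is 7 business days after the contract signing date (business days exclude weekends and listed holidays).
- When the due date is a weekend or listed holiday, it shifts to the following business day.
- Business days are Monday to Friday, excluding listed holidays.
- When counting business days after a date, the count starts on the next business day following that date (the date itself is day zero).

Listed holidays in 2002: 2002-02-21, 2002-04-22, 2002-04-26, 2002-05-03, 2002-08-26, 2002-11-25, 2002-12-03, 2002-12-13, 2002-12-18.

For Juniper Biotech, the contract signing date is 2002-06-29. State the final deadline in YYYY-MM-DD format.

Counting 7 business days after 2002-06-29 (skipping weekends and listed holidays) reaches 2002-07-09.
2002-07-09 is a Tuesday and not a listed holiday, so it stands.
The final due date is 2002-07-09.

2002-07-09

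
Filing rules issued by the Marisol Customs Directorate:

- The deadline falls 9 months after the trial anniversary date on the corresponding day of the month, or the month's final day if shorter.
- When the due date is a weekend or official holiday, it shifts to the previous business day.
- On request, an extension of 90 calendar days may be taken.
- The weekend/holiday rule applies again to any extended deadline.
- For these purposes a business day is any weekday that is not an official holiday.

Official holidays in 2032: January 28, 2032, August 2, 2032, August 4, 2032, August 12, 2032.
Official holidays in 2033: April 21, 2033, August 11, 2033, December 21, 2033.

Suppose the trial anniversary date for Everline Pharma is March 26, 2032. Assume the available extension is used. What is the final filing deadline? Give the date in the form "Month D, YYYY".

Moving 9 months forward from March 26, 2032 on the corresponding day gives December 26, 2032.
December 26, 2032 falls on a Sunday. Rolling to the preceding business day gives December 24, 2032, a Friday.
The 90-calendar-day extension moves the deadline from December 24, 2032 to March 24, 2033.
March 24, 2033 (Thursday) is already a business day.
So the filing is due March 24, 2033.

March 24, 2033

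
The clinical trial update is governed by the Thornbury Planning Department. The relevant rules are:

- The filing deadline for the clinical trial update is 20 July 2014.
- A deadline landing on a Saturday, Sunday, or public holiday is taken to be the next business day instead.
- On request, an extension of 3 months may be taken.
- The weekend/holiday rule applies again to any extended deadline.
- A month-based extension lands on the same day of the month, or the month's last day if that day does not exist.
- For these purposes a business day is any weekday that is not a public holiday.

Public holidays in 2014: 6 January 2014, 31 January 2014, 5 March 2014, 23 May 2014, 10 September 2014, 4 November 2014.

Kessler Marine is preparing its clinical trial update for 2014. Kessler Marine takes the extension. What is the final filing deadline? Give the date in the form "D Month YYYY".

21 October 2014

The statutory due date is 20 July 2014.
Because 20 July 2014 is a Sunday, the deadline becomes 21 July 2014 (Monday).
Applying the 3 months extension: 3 months after 21 July 2014 is 21 October 2014.
21 October 2014 is a Tuesday and not a listed holiday, so it stands.
Deadline: 21 October 2014.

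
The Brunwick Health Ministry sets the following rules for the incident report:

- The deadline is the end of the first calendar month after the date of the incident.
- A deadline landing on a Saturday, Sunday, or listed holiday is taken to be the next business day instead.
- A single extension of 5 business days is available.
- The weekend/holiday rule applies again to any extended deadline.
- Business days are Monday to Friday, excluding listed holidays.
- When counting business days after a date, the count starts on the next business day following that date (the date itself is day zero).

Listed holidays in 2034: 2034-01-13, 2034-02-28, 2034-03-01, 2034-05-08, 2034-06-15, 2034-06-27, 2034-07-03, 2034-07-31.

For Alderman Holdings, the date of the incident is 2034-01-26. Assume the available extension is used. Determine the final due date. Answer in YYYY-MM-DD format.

The first month after 2034-01-26 is February 2034, whose last day is 2034-02-28.
Because 2034-02-28 is a listed holiday, the deadline becomes 2034-03-02 (Thursday).
The 5-business-day extension runs from 2034-03-02 to 2034-03-09.
Since 2034-03-09 is a Thursday and not a holiday, the date is unchanged.
So the filing is due 2034-03-09.

2034-03-09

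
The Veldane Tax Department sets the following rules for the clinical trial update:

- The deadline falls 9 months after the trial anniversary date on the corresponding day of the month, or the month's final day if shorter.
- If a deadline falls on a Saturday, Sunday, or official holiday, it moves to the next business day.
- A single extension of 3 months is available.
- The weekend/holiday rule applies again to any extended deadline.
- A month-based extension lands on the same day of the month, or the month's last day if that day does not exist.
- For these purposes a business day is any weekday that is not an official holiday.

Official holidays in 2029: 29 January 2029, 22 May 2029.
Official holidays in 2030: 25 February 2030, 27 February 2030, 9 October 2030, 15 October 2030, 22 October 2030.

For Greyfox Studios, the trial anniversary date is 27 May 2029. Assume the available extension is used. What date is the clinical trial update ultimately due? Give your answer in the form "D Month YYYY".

28 May 2030

9 months after 27 May 2029, on the same day of the month, is 27 February 2030.
27 February 2030 is a listed holiday; the next business day is 28 February 2030 (Thursday).
The 3 months extension carries 28 February 2030 to 28 May 2030.
28 May 2030 (Tuesday) is already a business day.
Final deadline: 28 May 2030.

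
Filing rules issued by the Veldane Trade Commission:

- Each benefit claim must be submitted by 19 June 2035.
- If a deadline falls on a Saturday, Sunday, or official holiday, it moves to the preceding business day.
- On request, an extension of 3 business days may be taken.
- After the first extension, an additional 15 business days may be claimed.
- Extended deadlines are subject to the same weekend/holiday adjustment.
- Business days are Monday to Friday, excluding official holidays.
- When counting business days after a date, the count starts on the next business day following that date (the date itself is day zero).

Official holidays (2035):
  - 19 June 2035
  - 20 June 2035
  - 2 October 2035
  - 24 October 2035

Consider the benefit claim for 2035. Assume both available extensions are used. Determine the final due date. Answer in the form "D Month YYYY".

Start from the fixed due date, 19 June 2035.
19 June 2035 is a listed holiday; the preceding business day is 18 June 2035 (Monday).
Applying the 3-business-day extension: 3 business days after 18 June 2035 is 25 June 2035.
25 June 2035 falls on a Monday, which is a business day, so no adjustment is needed.
The 15-business-day extension runs from 25 June 2035 to 16 July 2035.
Since 16 July 2035 is a Monday and not a holiday, the date is unchanged.
So the filing is due 16 July 2035.

16 July 2035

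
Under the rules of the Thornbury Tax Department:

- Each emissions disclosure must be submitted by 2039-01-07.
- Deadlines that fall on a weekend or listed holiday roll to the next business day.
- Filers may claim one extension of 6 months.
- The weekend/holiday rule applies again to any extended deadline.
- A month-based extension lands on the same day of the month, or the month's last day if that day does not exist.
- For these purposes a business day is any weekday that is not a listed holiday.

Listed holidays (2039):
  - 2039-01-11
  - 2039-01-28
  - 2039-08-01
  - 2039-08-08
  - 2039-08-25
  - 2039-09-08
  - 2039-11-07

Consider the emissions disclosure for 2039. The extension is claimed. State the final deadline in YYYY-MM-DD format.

2039-07-07

The stated deadline is 2039-01-07.
2039-01-07 falls on a Friday, which is a business day, so no adjustment is needed.
Add 6 months to 2039-01-07: 2039-07-07.
2039-07-07 (Thursday) is already a business day.
Final deadline: 2039-07-07.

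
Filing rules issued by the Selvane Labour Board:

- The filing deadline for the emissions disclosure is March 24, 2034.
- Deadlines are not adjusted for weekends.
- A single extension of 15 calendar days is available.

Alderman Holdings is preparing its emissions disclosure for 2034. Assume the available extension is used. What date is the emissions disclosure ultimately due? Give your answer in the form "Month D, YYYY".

The statutory due date is March 24, 2034.
March 24, 2034 is a Friday; no weekend or holiday adjustment applies.
The 15-calendar-day extension moves the deadline from March 24, 2034 to April 8, 2034.
No adjustment is made for weekends or holidays, so April 8, 2034 stands.
Deadline: April 8, 2034.

April 8, 2034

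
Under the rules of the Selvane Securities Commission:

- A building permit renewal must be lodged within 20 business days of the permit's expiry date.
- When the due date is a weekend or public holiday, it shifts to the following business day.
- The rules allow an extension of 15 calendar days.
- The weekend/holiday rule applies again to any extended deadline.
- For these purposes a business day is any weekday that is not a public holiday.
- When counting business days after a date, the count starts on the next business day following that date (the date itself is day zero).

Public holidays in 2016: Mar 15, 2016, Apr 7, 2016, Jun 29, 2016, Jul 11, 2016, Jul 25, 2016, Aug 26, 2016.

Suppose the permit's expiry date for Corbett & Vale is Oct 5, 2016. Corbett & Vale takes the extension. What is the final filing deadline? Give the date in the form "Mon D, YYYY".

Nov 17, 2016

Starting the day after Oct 5, 2016 and counting 20 business days lands on Nov 2, 2016.
Nov 2, 2016 is a Wednesday and not a listed holiday, so it stands.
Applying the 15-calendar-day extension: Nov 2, 2016 + 15 days = Nov 17, 2016.
Since Nov 17, 2016 is a Thursday and not a holiday, the date is unchanged.
So the filing is due Nov 17, 2016.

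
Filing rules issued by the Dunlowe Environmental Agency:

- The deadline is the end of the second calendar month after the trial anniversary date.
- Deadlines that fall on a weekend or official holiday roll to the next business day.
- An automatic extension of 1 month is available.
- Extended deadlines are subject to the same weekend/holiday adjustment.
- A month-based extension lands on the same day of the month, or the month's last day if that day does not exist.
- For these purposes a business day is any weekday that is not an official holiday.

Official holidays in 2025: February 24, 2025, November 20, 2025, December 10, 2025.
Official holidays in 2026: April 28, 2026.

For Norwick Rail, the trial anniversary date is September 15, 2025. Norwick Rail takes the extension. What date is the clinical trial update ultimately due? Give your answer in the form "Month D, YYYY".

2 months after September 15, 2025 falls in November 2025; the last day of that month is November 30, 2025.
November 30, 2025 is a Sunday; the next business day is December 1, 2025 (Monday).
Applying the 1 month extension: 1 month after December 1, 2025 is January 1, 2026.
January 1, 2026 is a Thursday and not a listed holiday, so it stands.
The final due date is January 1, 2026.

January 1, 2026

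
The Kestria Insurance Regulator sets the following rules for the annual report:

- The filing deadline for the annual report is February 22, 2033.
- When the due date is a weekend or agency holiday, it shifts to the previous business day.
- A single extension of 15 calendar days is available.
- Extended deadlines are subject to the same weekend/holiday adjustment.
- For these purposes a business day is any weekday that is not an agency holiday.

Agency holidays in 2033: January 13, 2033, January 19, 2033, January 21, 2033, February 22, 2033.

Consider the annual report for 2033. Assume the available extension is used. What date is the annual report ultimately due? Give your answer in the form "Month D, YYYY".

The stated deadline is February 22, 2033.
February 22, 2033 is a listed holiday, so it moves to the preceding business day, February 21, 2033 (Monday).
Applying the 15-calendar-day extension: February 21, 2033 + 15 days = March 8, 2033.
March 8, 2033 falls on a Tuesday, which is a business day, so no adjustment is needed.
Final deadline: March 8, 2033.

March 8, 2033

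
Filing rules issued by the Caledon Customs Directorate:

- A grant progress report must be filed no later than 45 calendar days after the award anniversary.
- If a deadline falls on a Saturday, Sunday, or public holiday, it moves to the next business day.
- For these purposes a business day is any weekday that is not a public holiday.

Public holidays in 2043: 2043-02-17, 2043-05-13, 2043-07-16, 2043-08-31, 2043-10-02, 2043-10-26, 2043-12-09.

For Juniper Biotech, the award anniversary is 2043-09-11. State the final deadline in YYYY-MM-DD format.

Trigger date 2043-09-11 + 45 calendar days = 2043-10-26.
2043-10-26 falls on a listed holiday. Rolling to the next business day gives 2043-10-27, a Tuesday.
The final due date is 2043-10-27.

2043-10-27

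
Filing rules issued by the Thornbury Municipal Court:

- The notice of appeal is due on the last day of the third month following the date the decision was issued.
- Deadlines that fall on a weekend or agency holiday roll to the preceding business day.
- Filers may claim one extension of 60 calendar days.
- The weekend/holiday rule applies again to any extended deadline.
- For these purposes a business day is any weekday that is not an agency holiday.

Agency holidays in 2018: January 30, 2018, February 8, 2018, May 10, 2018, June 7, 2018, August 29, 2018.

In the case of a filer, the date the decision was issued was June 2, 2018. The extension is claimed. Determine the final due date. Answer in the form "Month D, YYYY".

3 months after June 2, 2018 is September 2018; that month ends on September 30, 2018.
September 30, 2018 is a Sunday, so it moves to the preceding business day, September 28, 2018 (Friday).
The 60-calendar-day extension moves the deadline from September 28, 2018 to November 27, 2018.
November 27, 2018 falls on a Tuesday, which is a business day, so no adjustment is needed.
The final due date is November 27, 2018.

November 27, 2018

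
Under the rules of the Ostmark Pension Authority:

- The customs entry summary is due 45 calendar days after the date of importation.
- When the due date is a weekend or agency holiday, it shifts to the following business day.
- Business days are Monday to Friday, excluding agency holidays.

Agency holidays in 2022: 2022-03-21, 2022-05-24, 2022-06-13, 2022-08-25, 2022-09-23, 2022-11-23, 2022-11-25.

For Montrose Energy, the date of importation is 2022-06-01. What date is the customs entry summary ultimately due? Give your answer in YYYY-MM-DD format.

45 calendar days after 2022-06-01 is 2022-07-16.
2022-07-16 falls on a Saturday. Rolling to the next business day gives 2022-07-18, a Monday.
Deadline: 2022-07-18.

2022-07-18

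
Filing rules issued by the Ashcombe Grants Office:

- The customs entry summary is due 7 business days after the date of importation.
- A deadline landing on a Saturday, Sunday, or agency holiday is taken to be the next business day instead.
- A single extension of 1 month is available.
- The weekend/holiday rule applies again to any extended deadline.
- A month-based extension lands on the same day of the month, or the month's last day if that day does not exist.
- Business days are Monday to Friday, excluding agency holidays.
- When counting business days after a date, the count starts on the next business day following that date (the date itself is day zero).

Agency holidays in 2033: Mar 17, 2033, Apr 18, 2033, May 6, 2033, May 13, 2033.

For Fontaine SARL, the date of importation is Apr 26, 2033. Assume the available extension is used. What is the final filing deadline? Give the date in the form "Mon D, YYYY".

Jun 6, 2033

Counting 7 business days after Apr 26, 2033 (skipping weekends and listed holidays) reaches May 5, 2033.
May 5, 2033 is a Thursday and not a listed holiday, so it stands.
Add 1 month to May 5, 2033: Jun 5, 2033.
Jun 5, 2033 falls on a Sunday. Rolling to the next business day gives Jun 6, 2033, a Monday.
So the filing is due Jun 6, 2033.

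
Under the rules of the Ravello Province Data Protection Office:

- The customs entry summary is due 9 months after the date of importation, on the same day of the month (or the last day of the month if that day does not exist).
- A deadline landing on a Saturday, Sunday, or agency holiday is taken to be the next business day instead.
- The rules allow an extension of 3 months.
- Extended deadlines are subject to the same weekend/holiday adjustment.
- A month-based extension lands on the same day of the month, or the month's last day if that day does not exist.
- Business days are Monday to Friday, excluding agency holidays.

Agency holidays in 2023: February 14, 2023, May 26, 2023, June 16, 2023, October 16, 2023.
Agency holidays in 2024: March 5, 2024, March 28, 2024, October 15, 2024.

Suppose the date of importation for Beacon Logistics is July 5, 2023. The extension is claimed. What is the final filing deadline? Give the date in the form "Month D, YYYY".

July 5, 2024

9 months after July 5, 2023, on the same day of the month, is April 5, 2024.
Since April 5, 2024 is a Friday and not a holiday, the date is unchanged.
Add 3 months to April 5, 2024: July 5, 2024.
Since July 5, 2024 is a Friday and not a holiday, the date is unchanged.
So the filing is due July 5, 2024.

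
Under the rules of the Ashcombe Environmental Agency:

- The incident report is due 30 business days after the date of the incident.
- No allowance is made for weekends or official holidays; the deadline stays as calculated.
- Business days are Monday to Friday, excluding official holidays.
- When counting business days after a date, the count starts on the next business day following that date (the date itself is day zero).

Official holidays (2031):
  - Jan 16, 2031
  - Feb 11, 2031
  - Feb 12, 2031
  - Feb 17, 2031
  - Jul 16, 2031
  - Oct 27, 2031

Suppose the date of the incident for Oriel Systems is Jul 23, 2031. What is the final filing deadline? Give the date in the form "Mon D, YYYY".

Sep 3, 2031

30 business days after Jul 23, 2031, excluding weekends and holidays, is Sep 3, 2031.
No adjustment is made for weekends or holidays, so Sep 3, 2031 stands.
Deadline: Sep 3, 2031.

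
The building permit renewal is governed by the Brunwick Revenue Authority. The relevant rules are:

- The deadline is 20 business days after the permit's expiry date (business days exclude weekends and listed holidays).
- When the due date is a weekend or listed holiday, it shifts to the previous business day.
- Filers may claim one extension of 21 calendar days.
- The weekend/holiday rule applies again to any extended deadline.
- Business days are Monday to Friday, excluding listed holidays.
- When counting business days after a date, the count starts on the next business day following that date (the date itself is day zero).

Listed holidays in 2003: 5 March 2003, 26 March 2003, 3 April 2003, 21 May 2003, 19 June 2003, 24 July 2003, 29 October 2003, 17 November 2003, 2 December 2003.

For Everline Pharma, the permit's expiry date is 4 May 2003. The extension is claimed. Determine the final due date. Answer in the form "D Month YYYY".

20 business days after 4 May 2003, excluding weekends and holidays, is 2 June 2003.
2 June 2003 falls on a Monday, which is a business day, so no adjustment is needed.
With the 21-day extension, 2 June 2003 becomes 23 June 2003.
23 June 2003 falls on a Monday, which is a business day, so no adjustment is needed.
Final deadline: 23 June 2003.

23 June 2003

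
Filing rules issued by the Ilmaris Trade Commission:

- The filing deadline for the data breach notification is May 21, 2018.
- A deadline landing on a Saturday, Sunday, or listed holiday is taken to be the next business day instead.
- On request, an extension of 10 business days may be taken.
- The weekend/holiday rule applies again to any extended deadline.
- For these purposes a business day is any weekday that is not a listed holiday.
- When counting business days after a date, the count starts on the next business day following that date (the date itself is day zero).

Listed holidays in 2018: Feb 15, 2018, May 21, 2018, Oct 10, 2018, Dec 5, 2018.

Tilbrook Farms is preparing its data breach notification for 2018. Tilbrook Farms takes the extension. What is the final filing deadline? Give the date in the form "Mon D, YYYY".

Jun 5, 2018

The stated deadline is May 21, 2018.
Because May 21, 2018 is a listed holiday, the deadline becomes May 22, 2018 (Tuesday).
Applying the 10-business-day extension: 10 business days after May 22, 2018 is Jun 5, 2018.
Jun 5, 2018 falls on a Tuesday, which is a business day, so no adjustment is needed.
So the filing is due Jun 5, 2018.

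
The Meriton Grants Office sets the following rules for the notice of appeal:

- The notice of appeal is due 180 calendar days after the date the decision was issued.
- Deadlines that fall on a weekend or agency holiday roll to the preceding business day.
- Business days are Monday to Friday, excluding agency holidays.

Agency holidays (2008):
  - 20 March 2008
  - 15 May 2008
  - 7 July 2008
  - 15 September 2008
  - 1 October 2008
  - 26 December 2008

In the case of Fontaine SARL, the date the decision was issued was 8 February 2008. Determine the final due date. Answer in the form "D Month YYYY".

Adding 180 calendar days to 8 February 2008 gives 6 August 2008.
6 August 2008 is a Wednesday and not a listed holiday, so it stands.
So the filing is due 6 August 2008.

6 August 2008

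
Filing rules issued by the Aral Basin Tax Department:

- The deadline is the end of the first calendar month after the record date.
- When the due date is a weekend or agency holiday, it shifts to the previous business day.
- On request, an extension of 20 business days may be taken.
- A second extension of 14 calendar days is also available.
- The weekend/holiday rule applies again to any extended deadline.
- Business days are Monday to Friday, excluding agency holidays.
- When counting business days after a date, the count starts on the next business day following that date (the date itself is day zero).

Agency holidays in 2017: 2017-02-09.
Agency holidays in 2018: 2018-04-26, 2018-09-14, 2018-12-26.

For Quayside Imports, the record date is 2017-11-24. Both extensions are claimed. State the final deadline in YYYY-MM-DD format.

1 month after 2017-11-24 falls in December 2017; the last day of that month is 2017-12-31.
2017-12-31 is a Sunday, so it moves to the preceding business day, 2017-12-29 (Friday).
Counting 20 further business days from 2017-12-29 reaches 2018-01-26.
Since 2018-01-26 is a Friday and not a holiday, the date is unchanged.
With the 14-day extension, 2018-01-26 becomes 2018-02-09.
Since 2018-02-09 is a Friday and not a holiday, the date is unchanged.
So the filing is due 2018-02-09.

2018-02-09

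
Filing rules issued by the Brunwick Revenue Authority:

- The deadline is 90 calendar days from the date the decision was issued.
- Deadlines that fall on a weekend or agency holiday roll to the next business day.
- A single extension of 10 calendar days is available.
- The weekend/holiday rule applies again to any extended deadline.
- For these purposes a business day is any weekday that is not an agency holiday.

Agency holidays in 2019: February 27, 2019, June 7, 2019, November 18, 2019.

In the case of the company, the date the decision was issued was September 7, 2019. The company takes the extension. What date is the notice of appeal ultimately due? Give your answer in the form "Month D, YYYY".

December 16, 2019

90 calendar days after September 7, 2019 is December 6, 2019.
December 6, 2019 is a Friday and not a listed holiday, so it stands.
Add the 10 calendar-day extension to December 6, 2019: December 16, 2019.
December 16, 2019 (Monday) is already a business day.
So the filing is due December 16, 2019.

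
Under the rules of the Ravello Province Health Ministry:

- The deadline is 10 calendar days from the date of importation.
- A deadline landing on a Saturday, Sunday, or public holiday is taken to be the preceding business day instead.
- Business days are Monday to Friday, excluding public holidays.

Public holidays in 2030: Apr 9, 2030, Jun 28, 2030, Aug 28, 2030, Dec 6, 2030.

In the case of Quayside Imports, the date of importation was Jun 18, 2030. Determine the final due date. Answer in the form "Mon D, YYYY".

Trigger date Jun 18, 2030 + 10 calendar days = Jun 28, 2030.
Jun 28, 2030 falls on a listed holiday. Rolling to the preceding business day gives Jun 27, 2030, a Thursday.
The final due date is Jun 27, 2030.

Jun 27, 2030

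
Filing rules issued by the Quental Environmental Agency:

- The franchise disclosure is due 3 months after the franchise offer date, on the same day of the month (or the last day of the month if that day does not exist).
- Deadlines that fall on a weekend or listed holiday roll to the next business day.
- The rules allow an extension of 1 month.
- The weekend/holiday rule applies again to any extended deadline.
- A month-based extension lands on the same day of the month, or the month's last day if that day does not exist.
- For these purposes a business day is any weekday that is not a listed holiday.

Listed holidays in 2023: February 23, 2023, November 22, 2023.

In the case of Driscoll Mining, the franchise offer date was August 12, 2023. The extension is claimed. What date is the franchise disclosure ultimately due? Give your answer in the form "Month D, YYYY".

December 13, 2023

3 months after August 12, 2023, on the same day of the month, is November 12, 2023.
November 12, 2023 is a Sunday, so it moves to the next business day, November 13, 2023 (Monday).
Add 1 month to November 13, 2023: December 13, 2023.
Since December 13, 2023 is a Wednesday and not a holiday, the date is unchanged.
So the filing is due December 13, 2023.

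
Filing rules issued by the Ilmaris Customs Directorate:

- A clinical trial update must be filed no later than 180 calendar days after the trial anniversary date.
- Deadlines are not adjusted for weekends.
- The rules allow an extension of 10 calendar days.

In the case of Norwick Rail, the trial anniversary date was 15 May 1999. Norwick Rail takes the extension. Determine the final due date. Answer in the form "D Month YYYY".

21 November 1999

Adding 180 calendar days to 15 May 1999 gives 11 November 1999.
11 November 1999 falls on a Thursday. The rules make no weekend/holiday allowance, so it remains 11 November 1999.
With the 10-day extension, 11 November 1999 becomes 21 November 1999.
21 November 1999 falls on a Sunday. The rules make no weekend/holiday allowance, so it remains 21 November 1999.
So the filing is due 21 November 1999.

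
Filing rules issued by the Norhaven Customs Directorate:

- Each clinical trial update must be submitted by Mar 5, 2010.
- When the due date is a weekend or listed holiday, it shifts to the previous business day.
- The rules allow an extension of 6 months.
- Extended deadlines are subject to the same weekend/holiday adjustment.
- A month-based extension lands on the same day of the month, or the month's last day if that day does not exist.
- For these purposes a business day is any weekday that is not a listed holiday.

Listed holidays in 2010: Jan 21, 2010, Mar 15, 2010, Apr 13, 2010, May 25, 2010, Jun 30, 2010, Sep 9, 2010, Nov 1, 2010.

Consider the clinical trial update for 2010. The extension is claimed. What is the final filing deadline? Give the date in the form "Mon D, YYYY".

Sep 3, 2010

Start from the fixed due date, Mar 5, 2010.
Mar 5, 2010 (Friday) is already a business day.
Add 6 months to Mar 5, 2010: Sep 5, 2010.
Sep 5, 2010 falls on a Sunday. Rolling to the preceding business day gives Sep 3, 2010, a Friday.
Final deadline: Sep 3, 2010.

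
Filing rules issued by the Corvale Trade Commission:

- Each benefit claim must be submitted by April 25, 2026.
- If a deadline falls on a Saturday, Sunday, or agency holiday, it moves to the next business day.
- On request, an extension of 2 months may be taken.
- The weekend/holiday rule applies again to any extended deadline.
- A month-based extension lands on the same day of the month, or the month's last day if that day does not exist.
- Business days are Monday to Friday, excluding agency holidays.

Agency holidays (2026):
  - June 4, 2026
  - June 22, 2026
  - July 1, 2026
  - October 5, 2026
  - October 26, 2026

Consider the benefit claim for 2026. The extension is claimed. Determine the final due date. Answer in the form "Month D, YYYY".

The stated deadline is April 25, 2026.
April 25, 2026 falls on a Saturday. Rolling to the next business day gives April 27, 2026, a Monday.
Add 2 months to April 27, 2026: June 27, 2026.
June 27, 2026 is a Saturday; the next business day is June 29, 2026 (Monday).
Final deadline: June 29, 2026.

June 29, 2026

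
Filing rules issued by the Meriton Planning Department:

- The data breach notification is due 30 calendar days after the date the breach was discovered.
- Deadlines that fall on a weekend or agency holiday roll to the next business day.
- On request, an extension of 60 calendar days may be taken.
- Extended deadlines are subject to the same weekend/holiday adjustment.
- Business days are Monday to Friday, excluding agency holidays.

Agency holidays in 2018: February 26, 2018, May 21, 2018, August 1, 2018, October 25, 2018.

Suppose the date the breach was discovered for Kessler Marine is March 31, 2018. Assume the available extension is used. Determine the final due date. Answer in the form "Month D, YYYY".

June 29, 2018

Adding 30 calendar days to March 31, 2018 gives April 30, 2018.
Since April 30, 2018 is a Monday and not a holiday, the date is unchanged.
Applying the 60-calendar-day extension: April 30, 2018 + 60 days = June 29, 2018.
June 29, 2018 falls on a Friday, which is a business day, so no adjustment is needed.
So the filing is due June 29, 2018.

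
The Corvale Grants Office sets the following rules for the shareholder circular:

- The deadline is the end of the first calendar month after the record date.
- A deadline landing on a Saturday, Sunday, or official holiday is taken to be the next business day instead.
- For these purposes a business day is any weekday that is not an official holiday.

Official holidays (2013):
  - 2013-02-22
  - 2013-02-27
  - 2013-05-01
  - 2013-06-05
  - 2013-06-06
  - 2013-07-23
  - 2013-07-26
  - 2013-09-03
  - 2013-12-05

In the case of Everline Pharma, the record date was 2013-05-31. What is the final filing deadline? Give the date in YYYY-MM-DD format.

2013-07-01

The first month after 2013-05-31 is June 2013, whose last day is 2013-06-30.
2013-06-30 is a Sunday; the next business day is 2013-07-01 (Monday).
So the filing is due 2013-07-01.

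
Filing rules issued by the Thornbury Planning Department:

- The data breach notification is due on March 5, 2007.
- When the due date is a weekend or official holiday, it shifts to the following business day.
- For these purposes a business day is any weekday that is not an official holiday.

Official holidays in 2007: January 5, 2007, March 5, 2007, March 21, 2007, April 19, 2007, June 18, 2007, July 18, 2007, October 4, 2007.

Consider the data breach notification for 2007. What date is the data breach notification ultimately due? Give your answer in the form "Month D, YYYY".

The stated deadline is March 5, 2007.
March 5, 2007 falls on a listed holiday. Rolling to the next business day gives March 6, 2007, a Tuesday.
Final deadline: March 6, 2007.

March 6, 2007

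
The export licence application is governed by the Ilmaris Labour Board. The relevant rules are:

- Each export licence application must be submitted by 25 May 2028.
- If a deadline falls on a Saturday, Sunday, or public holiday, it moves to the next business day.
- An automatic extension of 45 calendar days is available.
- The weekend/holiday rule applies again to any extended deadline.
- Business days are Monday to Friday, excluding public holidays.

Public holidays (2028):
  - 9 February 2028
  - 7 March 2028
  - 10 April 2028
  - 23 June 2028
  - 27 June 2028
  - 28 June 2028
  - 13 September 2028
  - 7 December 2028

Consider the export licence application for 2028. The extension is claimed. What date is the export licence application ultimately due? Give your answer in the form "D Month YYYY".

The statutory due date is 25 May 2028.
25 May 2028 falls on a Thursday, which is a business day, so no adjustment is needed.
Applying the 45-calendar-day extension: 25 May 2028 + 45 days = 9 July 2028.
9 July 2028 is a Sunday, so it moves to the next business day, 10 July 2028 (Monday).
The final due date is 10 July 2028.

10 July 2028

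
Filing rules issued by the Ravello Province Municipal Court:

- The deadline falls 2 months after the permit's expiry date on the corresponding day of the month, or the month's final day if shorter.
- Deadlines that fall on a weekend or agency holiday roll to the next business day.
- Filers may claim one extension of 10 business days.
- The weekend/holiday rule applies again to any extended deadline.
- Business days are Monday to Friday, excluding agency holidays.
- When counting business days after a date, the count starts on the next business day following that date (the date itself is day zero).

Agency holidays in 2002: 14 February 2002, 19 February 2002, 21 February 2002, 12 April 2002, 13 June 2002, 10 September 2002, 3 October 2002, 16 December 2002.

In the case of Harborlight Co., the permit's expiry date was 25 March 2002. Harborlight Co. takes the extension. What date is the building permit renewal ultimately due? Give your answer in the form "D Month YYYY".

10 June 2002

2 months from 25 March 2002 is 25 May 2002.
25 May 2002 is a Saturday; the next business day is 27 May 2002 (Monday).
Counting 10 further business days from 27 May 2002 reaches 10 June 2002.
Since 10 June 2002 is a Monday and not a holiday, the date is unchanged.
The final due date is 10 June 2002.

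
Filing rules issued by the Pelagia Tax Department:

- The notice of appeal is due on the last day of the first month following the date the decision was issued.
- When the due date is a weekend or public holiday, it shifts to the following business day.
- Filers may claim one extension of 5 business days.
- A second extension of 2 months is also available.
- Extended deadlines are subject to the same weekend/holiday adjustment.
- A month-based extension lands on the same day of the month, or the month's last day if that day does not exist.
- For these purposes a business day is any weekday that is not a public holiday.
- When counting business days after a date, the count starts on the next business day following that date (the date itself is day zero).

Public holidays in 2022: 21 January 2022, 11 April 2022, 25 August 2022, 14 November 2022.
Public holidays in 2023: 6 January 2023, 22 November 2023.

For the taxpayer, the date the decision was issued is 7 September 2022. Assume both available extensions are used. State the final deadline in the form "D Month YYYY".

1 month after 7 September 2022 falls in October 2022; the last day of that month is 31 October 2022.
Since 31 October 2022 is a Monday and not a holiday, the date is unchanged.
The 5-business-day extension runs from 31 October 2022 to 7 November 2022.
Since 7 November 2022 is a Monday and not a holiday, the date is unchanged.
The 2 months extension carries 7 November 2022 to 7 January 2023.
7 January 2023 is a Saturday; the next business day is 9 January 2023 (Monday).
The final due date is 9 January 2023.

9 January 2023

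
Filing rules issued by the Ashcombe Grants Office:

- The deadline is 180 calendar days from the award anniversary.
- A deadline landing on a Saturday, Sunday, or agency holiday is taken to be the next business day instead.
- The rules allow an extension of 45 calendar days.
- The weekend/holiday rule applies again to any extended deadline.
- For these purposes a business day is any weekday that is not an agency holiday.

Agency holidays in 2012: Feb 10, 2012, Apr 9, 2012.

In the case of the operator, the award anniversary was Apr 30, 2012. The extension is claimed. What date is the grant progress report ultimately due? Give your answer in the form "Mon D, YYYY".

Dec 13, 2012

From Apr 30, 2012, 180 calendar days later is Oct 27, 2012.
Oct 27, 2012 is a Saturday, so it moves to the next business day, Oct 29, 2012 (Monday).
The 45-calendar-day extension moves the deadline from Oct 29, 2012 to Dec 13, 2012.
Dec 13, 2012 is a Thursday and not a listed holiday, so it stands.
So the filing is due Dec 13, 2012.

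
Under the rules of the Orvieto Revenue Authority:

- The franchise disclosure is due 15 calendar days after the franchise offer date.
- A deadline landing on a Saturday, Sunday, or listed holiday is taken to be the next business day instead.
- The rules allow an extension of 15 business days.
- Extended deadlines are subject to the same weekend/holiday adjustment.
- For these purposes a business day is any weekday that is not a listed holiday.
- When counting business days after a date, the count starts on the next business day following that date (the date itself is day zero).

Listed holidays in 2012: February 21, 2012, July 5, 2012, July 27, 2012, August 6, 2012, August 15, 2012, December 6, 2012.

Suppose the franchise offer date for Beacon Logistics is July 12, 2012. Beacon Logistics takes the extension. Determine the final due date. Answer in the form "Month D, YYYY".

August 22, 2012

Trigger date July 12, 2012 + 15 calendar days = July 27, 2012.
Because July 27, 2012 is a listed holiday, the deadline becomes July 30, 2012 (Monday).
The 15-business-day extension runs from July 30, 2012 to August 22, 2012.
August 22, 2012 (Wednesday) is already a business day.
So the filing is due August 22, 2012.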